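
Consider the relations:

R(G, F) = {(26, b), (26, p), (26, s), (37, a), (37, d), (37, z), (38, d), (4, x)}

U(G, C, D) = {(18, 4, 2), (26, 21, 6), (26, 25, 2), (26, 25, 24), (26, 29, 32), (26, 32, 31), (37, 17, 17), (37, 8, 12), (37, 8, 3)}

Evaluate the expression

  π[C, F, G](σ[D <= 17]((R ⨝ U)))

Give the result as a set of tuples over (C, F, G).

R ⋈ U (natural join on G): {(26, b, 21, 6), (26, b, 25, 2), (26, b, 25, 24), (26, b, 29, 32), (26, b, 32, 31), (26, p, 21, 6), (26, p, 25, 2), (26, p, 25, 24), (26, p, 29, 32), (26, p, 32, 31), (26, s, 21, 6), (26, s, 25, 2), (26, s, 25, 24), (26, s, 29, 32), (26, s, 32, 31), (37, a, 17, 17), (37, a, 8, 12), (37, a, 8, 3), (37, d, 17, 17), (37, d, 8, 12), (37, d, 8, 3), (37, z, 17, 17), (37, z, 8, 12), (37, z, 8, 3)}
Selection D <= 17: {(26, b, 21, 6), (26, b, 25, 2), (26, p, 21, 6), (26, p, 25, 2), (26, s, 21, 6), (26, s, 25, 2), (37, a, 17, 17), (37, a, 8, 12), (37, a, 8, 3), (37, d, 17, 17), (37, d, 8, 12), (37, d, 8, 3), (37, z, 17, 17), (37, z, 8, 12), (37, z, 8, 3)}
π_{C, F, G} gives {(17, a, 37), (17, d, 37), (17, z, 37), (21, b, 26), (21, p, 26), (21, s, 26), (25, b, 26), (25, p, 26), (25, s, 26), (8, a, 37), (8, d, 37), (8, z, 37)} (3 duplicate(s) eliminated).

{(17, a, 37), (17, d, 37), (17, z, 37), (21, b, 26), (21, p, 26), (21, s, 26), (25, b, 26), (25, p, 26), (25, s, 26), (8, a, 37), (8, d, 37), (8, z, 37)}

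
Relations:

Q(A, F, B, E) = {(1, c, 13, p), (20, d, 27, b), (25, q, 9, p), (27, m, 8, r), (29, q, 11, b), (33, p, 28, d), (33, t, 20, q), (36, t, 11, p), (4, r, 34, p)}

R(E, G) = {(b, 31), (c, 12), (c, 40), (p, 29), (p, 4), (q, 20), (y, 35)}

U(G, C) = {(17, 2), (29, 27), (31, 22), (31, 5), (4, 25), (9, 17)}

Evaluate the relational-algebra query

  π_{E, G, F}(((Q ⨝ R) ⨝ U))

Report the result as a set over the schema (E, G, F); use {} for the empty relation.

Q ⋈ R (natural join on E): {(1, c, 13, p, 29), (1, c, 13, p, 4), (20, d, 27, b, 31), (25, q, 9, p, 29), (25, q, 9, p, 4), (29, q, 11, b, 31), (33, t, 20, q, 20), (36, t, 11, p, 29), (36, t, 11, p, 4), (4, r, 34, p, 29), (4, r, 34, p, 4)}
(Q ⨝ R) ⋈ U (natural join on G): {(1, c, 13, p, 29, 27), (1, c, 13, p, 4, 25), (20, d, 27, b, 31, 22), (20, d, 27, b, 31, 5), (25, q, 9, p, 29, 27), (25, q, 9, p, 4, 25), (29, q, 11, b, 31, 22), (29, q, 11, b, 31, 5), (36, t, 11, p, 29, 27), (36, t, 11, p, 4, 25), (4, r, 34, p, 29, 27), (4, r, 34, p, 4, 25)}
π[E, G, F]: project onto (E, G, F) (2 duplicate(s) eliminated) → {(b, 31, d), (b, 31, q), (p, 29, c), (p, 29, q), (p, 29, r), (p, 29, t), (p, 4, c), (p, 4, q), (p, 4, r), (p, 4, t)}

{(b, 31, d), (b, 31, q), (p, 29, c), (p, 29, q), (p, 29, r), (p, 29, t), (p, 4, c), (p, 4, q), (p, 4, r), (p, 4, t)}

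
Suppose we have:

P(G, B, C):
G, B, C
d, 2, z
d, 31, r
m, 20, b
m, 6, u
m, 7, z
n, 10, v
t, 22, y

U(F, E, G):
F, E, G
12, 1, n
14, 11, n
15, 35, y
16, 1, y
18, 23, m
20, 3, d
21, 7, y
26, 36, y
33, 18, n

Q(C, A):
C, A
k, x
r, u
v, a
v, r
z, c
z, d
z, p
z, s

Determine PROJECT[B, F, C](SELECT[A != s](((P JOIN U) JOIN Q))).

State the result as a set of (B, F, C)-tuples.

{(10, 12, v), (10, 14, v), (10, 33, v), (2, 20, z), (31, 20, r), (7, 18, z)}

P ⋈ U (natural join on G): {(d, 2, z, 20, 3), (d, 31, r, 20, 3), (m, 20, b, 18, 23), (m, 6, u, 18, 23), (m, 7, z, 18, 23), (n, 10, v, 12, 1), (n, 10, v, 14, 11), (n, 10, v, 33, 18)}
(P JOIN U) ⋈ Q (natural join on C): {(d, 2, z, 20, 3, c), (d, 2, z, 20, 3, d), (d, 2, z, 20, 3, p), (d, 2, z, 20, 3, s), (d, 31, r, 20, 3, u), (m, 7, z, 18, 23, c), (m, 7, z, 18, 23, d), (m, 7, z, 18, 23, p), (m, 7, z, 18, 23, s), (n, 10, v, 12, 1, a), (n, 10, v, 12, 1, r), (n, 10, v, 14, 11, a), (n, 10, v, 14, 11, r), (n, 10, v, 33, 18, a), (n, 10, v, 33, 18, r)}
Filtering on A != s leaves {(d, 2, z, 20, 3, c), (d, 2, z, 20, 3, d), (d, 2, z, 20, 3, p), (d, 31, r, 20, 3, u), (m, 7, z, 18, 23, c), (m, 7, z, 18, 23, d), (m, 7, z, 18, 23, p), (n, 10, v, 12, 1, a), (n, 10, v, 12, 1, r), (n, 10, v, 14, 11, a), (n, 10, v, 14, 11, r), (n, 10, v, 33, 18, a), (n, 10, v, 33, 18, r)}.
Keep only column(s) B, F, C (7 duplicate(s) eliminated): {(10, 12, v), (10, 14, v), (10, 33, v), (2, 20, z), (31, 20, r), (7, 18, z)}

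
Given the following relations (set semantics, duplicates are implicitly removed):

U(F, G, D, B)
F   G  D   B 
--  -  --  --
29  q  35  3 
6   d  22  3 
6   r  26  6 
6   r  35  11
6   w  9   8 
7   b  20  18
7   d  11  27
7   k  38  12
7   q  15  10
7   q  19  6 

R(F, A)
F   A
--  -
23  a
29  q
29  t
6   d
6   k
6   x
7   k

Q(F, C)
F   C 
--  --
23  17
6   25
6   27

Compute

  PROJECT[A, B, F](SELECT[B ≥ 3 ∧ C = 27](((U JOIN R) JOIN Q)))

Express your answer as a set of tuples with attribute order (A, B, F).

Natural join on F: {(29, q, 35, 3, q), (29, q, 35, 3, t), (6, d, 22, 3, d), (6, d, 22, 3, k), (6, d, 22, 3, x), (6, r, 26, 6, d), (6, r, 26, 6, k), (6, r, 26, 6, x), (6, r, 35, 11, d), (6, r, 35, 11, k), (6, r, 35, 11, x), (6, w, 9, 8, d), (6, w, 9, 8, k), (6, w, 9, 8, x), (7, b, 20, 18, k), (7, d, 11, 27, k), (7, k, 38, 12, k), (7, q, 15, 10, k), (7, q, 19, 6, k)}
Natural join on F: {(6, d, 22, 3, d, 25), (6, d, 22, 3, d, 27), (6, d, 22, 3, k, 25), (6, d, 22, 3, k, 27), (6, d, 22, 3, x, 25), (6, d, 22, 3, x, 27), (6, r, 26, 6, d, 25), (6, r, 26, 6, d, 27), (6, r, 26, 6, k, 25), (6, r, 26, 6, k, 27), (6, r, 26, 6, x, 25), (6, r, 26, 6, x, 27), (6, r, 35, 11, d, 25), (6, r, 35, 11, d, 27), (6, r, 35, 11, k, 25), (6, r, 35, 11, k, 27), (6, r, 35, 11, x, 25), (6, r, 35, 11, x, 27), (6, w, 9, 8, d, 25), (6, w, 9, 8, d, 27), (6, w, 9, 8, k, 25), (6, w, 9, 8, k, 27), (6, w, 9, 8, x, 25), (6, w, 9, 8, x, 27)}
σ[B ≥ 3 ∧ C = 27]: keep tuples satisfying B ≥ 3 ∧ C = 27 → {(6, d, 22, 3, d, 27), (6, d, 22, 3, k, 27), (6, d, 22, 3, x, 27), (6, r, 26, 6, d, 27), (6, r, 26, 6, k, 27), (6, r, 26, 6, x, 27), (6, r, 35, 11, d, 27), (6, r, 35, 11, k, 27), (6, r, 35, 11, x, 27), (6, w, 9, 8, d, 27), (6, w, 9, 8, k, 27), (6, w, 9, 8, x, 27)}
π[A, B, F]: project onto (A, B, F) → {(d, 11, 6), (d, 3, 6), (d, 6, 6), (d, 8, 6), (k, 11, 6), (k, 3, 6), (k, 6, 6), (k, 8, 6), (x, 11, 6), (x, 3, 6), (x, 6, 6), (x, 8, 6)}

{(d, 11, 6), (d, 3, 6), (d, 6, 6), (d, 8, 6), (k, 11, 6), (k, 3, 6), (k, 6, 6), (k, 8, 6), (x, 11, 6), (x, 3, 6), (x, 6, 6), (x, 8, 6)}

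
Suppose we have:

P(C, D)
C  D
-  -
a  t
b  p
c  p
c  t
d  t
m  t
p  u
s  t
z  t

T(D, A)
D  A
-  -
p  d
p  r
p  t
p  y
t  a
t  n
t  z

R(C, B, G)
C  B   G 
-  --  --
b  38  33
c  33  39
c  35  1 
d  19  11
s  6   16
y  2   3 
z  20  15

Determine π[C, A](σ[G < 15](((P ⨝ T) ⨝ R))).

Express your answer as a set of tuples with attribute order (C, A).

{(c, a), (c, d), (c, n), (c, r), (c, t), (c, y), (c, z), (d, a), (d, n), (d, z)}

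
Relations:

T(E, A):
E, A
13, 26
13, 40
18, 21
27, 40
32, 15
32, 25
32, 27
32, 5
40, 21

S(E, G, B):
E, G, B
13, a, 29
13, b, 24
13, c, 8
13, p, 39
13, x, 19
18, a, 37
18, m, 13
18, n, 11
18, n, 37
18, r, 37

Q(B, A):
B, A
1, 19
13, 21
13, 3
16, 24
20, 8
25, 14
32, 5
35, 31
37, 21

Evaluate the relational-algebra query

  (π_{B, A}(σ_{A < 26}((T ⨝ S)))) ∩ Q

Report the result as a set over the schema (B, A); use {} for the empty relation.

Natural join on E: {(13, 26, a, 29), (13, 26, b, 24), (13, 26, c, 8), (13, 26, p, 39), (13, 26, x, 19), (13, 40, a, 29), (13, 40, b, 24), (13, 40, c, 8), (13, 40, p, 39), (13, 40, x, 19), (18, 21, a, 37), (18, 21, m, 13), (18, 21, n, 11), (18, 21, n, 37), (18, 21, r, 37)}
Apply σ_{A < 26}; surviving tuples: {(18, 21, a, 37), (18, 21, m, 13), (18, 21, n, 11), (18, 21, n, 37), (18, 21, r, 37)}
Projecting to B, A (2 duplicate(s) eliminated): {(11, 21), (13, 21), (37, 21)}
Set intersection of the two operands is {(13, 21), (37, 21)}.

{(13, 21), (37, 21)}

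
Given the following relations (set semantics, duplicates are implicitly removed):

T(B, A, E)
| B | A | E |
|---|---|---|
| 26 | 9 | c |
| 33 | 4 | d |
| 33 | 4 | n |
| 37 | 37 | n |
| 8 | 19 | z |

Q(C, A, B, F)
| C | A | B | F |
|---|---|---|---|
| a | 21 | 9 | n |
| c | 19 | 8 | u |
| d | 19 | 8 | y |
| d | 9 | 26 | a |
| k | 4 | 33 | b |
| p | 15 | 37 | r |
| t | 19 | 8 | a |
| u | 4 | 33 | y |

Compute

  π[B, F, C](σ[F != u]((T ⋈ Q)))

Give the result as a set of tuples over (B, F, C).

{(26, a, d), (33, b, k), (33, y, u), (8, a, t), (8, y, d)}

T ⋈ Q (natural join on B, A): {(26, 9, c, d, a), (33, 4, d, k, b), (33, 4, d, u, y), (33, 4, n, k, b), (33, 4, n, u, y), (8, 19, z, c, u), (8, 19, z, d, y), (8, 19, z, t, a)}
Filtering on F != u leaves {(26, 9, c, d, a), (33, 4, d, k, b), (33, 4, d, u, y), (33, 4, n, k, b), (33, 4, n, u, y), (8, 19, z, d, y), (8, 19, z, t, a)}.
π[B, F, C]: project onto (B, F, C) (2 duplicate(s) eliminated) → {(26, a, d), (33, b, k), (33, y, u), (8, a, t), (8, y, d)}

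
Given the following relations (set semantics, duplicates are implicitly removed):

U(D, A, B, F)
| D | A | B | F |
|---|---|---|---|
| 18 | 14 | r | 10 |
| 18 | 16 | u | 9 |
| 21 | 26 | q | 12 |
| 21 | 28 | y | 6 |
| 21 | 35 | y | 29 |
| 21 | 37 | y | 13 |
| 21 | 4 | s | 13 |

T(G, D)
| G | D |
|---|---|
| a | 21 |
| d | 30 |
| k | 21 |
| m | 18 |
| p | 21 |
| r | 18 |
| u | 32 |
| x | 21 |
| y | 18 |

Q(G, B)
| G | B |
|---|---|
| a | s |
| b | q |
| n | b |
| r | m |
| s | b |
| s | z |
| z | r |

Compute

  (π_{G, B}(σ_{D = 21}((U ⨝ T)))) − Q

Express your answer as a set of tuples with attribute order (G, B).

{(a, q), (a, y), (k, q), (k, s), (k, y), (p, q), (p, s), (p, y), (x, q), (x, s), (x, y)}

U ⋈ T (natural join on D): {(18, 14, r, 10, m), (18, 14, r, 10, r), (18, 14, r, 10, y), (18, 16, u, 9, m), (18, 16, u, 9, r), (18, 16, u, 9, y), (21, 26, q, 12, a), (21, 26, q, 12, k), (21, 26, q, 12, p), (21, 26, q, 12, x), (21, 28, y, 6, a), (21, 28, y, 6, k), (21, 28, y, 6, p), (21, 28, y, 6, x), (21, 35, y, 29, a), (21, 35, y, 29, k), (21, 35, y, 29, p), (21, 35, y, 29, x), (21, 37, y, 13, a), (21, 37, y, 13, k), (21, 37, y, 13, p), (21, 37, y, 13, x), (21, 4, s, 13, a), (21, 4, s, 13, k), (21, 4, s, 13, p), (21, 4, s, 13, x)}
Filtering on D = 21 leaves {(21, 26, q, 12, a), (21, 26, q, 12, k), (21, 26, q, 12, p), (21, 26, q, 12, x), (21, 28, y, 6, a), (21, 28, y, 6, k), (21, 28, y, 6, p), (21, 28, y, 6, x), (21, 35, y, 29, a), (21, 35, y, 29, k), (21, 35, y, 29, p), (21, 35, y, 29, x), (21, 37, y, 13, a), (21, 37, y, 13, k), (21, 37, y, 13, p), (21, 37, y, 13, x), (21, 4, s, 13, a), (21, 4, s, 13, k), (21, 4, s, 13, p), (21, 4, s, 13, x)}.
π_{G, B} gives {(a, q), (a, s), (a, y), (k, q), (k, s), (k, y), (p, q), (p, s), (p, y), (x, q), (x, s), (x, y)} (8 duplicate(s) eliminated).
Taking the difference: {(a, q), (a, y), (k, q), (k, s), (k, y), (p, q), (p, s), (p, y), (x, q), (x, s), (x, y)}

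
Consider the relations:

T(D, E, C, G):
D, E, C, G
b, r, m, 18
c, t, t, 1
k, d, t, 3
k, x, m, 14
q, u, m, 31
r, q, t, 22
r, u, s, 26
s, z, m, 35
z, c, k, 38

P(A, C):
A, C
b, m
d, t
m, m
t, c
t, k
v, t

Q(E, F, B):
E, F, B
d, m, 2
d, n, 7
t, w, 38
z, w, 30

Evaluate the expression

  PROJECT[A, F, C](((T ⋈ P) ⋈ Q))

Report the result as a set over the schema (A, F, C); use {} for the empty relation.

Joining T and P on C yields {(b, r, m, 18, b), (b, r, m, 18, m), (c, t, t, 1, d), (c, t, t, 1, v), (k, d, t, 3, d), (k, d, t, 3, v), (k, x, m, 14, b), (k, x, m, 14, m), (q, u, m, 31, b), (q, u, m, 31, m), (r, q, t, 22, d), (r, q, t, 22, v), (s, z, m, 35, b), (s, z, m, 35, m), (z, c, k, 38, t)}.
Joining (T ⋈ P) and Q on E yields {(c, t, t, 1, d, w, 38), (c, t, t, 1, v, w, 38), (k, d, t, 3, d, m, 2), (k, d, t, 3, d, n, 7), (k, d, t, 3, v, m, 2), (k, d, t, 3, v, n, 7), (s, z, m, 35, b, w, 30), (s, z, m, 35, m, w, 30)}.
π[A, F, C]: project onto (A, F, C) → {(b, w, m), (d, m, t), (d, n, t), (d, w, t), (m, w, m), (v, m, t), (v, n, t), (v, w, t)}

{(b, w, m), (d, m, t), (d, n, t), (d, w, t), (m, w, m), (v, m, t), (v, n, t), (v, w, t)}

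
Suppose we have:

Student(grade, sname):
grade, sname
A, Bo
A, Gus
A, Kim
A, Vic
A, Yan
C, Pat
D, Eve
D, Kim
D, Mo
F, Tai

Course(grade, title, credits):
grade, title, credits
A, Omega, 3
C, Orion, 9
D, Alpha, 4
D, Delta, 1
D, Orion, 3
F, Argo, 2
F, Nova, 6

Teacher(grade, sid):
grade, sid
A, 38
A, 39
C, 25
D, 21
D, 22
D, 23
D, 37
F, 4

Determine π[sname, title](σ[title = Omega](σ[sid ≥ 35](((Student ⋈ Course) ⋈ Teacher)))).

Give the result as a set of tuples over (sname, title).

{(Bo, Omega), (Gus, Omega), (Kim, Omega), (Vic, Omega), (Yan, Omega)}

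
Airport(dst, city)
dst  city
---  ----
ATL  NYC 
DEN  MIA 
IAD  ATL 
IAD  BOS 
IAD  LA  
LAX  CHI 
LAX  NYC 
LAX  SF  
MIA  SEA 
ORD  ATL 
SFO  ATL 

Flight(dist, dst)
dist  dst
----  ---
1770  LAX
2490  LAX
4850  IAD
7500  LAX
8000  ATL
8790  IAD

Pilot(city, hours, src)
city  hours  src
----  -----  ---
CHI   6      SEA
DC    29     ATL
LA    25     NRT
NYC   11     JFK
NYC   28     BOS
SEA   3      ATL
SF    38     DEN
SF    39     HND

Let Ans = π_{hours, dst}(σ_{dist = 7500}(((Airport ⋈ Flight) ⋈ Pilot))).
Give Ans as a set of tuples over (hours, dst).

{(11, LAX), (28, LAX), (38, LAX), (39, LAX), (6, LAX)}

Natural join on dst: {(ATL, NYC, 8000), (IAD, ATL, 4850), (IAD, ATL, 8790), (IAD, BOS, 4850), (IAD, BOS, 8790), (IAD, LA, 4850), (IAD, LA, 8790), (LAX, CHI, 1770), (LAX, CHI, 2490), (LAX, CHI, 7500), (LAX, NYC, 1770), (LAX, NYC, 2490), (LAX, NYC, 7500), (LAX, SF, 1770), (LAX, SF, 2490), (LAX, SF, 7500)}
Natural join on city: {(ATL, NYC, 8000, 11, JFK), (ATL, NYC, 8000, 28, BOS), (IAD, LA, 4850, 25, NRT), (IAD, LA, 8790, 25, NRT), (LAX, CHI, 1770, 6, SEA), (LAX, CHI, 2490, 6, SEA), (LAX, CHI, 7500, 6, SEA), (LAX, NYC, 1770, 11, JFK), (LAX, NYC, 1770, 28, BOS), (LAX, NYC, 2490, 11, JFK), (LAX, NYC, 2490, 28, BOS), (LAX, NYC, 7500, 11, JFK), (LAX, NYC, 7500, 28, BOS), (LAX, SF, 1770, 38, DEN), (LAX, SF, 1770, 39, HND), (LAX, SF, 2490, 38, DEN), (LAX, SF, 2490, 39, HND), (LAX, SF, 7500, 38, DEN), (LAX, SF, 7500, 39, HND)}
Filtering on dist = 7500 leaves {(LAX, CHI, 7500, 6, SEA), (LAX, NYC, 7500, 11, JFK), (LAX, NYC, 7500, 28, BOS), (LAX, SF, 7500, 38, DEN), (LAX, SF, 7500, 39, HND)}.
π_{hours, dst} gives {(11, LAX), (28, LAX), (38, LAX), (39, LAX), (6, LAX)}.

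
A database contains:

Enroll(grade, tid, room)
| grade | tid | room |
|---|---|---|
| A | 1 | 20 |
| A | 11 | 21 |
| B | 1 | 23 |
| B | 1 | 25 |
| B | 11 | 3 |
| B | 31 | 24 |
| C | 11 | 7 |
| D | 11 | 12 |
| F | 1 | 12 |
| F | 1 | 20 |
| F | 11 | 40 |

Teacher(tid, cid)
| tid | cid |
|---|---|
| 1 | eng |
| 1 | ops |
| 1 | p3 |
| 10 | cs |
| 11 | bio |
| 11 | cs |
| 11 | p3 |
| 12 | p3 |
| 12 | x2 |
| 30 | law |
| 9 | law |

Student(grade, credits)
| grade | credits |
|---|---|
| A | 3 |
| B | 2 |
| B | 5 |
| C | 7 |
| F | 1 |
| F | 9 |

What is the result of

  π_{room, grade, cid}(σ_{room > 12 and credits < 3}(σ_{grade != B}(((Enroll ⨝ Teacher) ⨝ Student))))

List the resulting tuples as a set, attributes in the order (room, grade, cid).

{(20, F, eng), (20, F, ops), (20, F, p3), (40, F, bio), (40, F, cs), (40, F, p3)}

Joining Enroll and Teacher on tid yields {(A, 1, 20, eng), (A, 1, 20, ops), (A, 1, 20, p3), (A, 11, 21, bio), (A, 11, 21, cs), (A, 11, 21, p3), (B, 1, 23, eng), (B, 1, 23, ops), (B, 1, 23, p3), (B, 1, 25, eng), (B, 1, 25, ops), (B, 1, 25, p3), (B, 11, 3, bio), (B, 11, 3, cs), (B, 11, 3, p3), (C, 11, 7, bio), (C, 11, 7, cs), (C, 11, 7, p3), (D, 11, 12, bio), (D, 11, 12, cs), (D, 11, 12, p3), (F, 1, 12, eng), (F, 1, 12, ops), (F, 1, 12, p3), (F, 1, 20, eng), (F, 1, 20, ops), (F, 1, 20, p3), (F, 11, 40, bio), (F, 11, 40, cs), (F, 11, 40, p3)}.
Joining (Enroll ⨝ Teacher) and Student on grade yields {(A, 1, 20, eng, 3), (A, 1, 20, ops, 3), (A, 1, 20, p3, 3), (A, 11, 21, bio, 3), (A, 11, 21, cs, 3), (A, 11, 21, p3, 3), (B, 1, 23, eng, 2), (B, 1, 23, eng, 5), (B, 1, 23, ops, 2), (B, 1, 23, ops, 5), (B, 1, 23, p3, 2), (B, 1, 23, p3, 5), (B, 1, 25, eng, 2), (B, 1, 25, eng, 5), (B, 1, 25, ops, 2), (B, 1, 25, ops, 5), (B, 1, 25, p3, 2), (B, 1, 25, p3, 5), (B, 11, 3, bio, 2), (B, 11, 3, bio, 5), (B, 11, 3, cs, 2), (B, 11, 3, cs, 5), (B, 11, 3, p3, 2), (B, 11, 3, p3, 5), (C, 11, 7, bio, 7), (C, 11, 7, cs, 7), (C, 11, 7, p3, 7), (F, 1, 12, eng, 1), (F, 1, 12, eng, 9), (F, 1, 12, ops, 1), (F, 1, 12, ops, 9), (F, 1, 12, p3, 1), (F, 1, 12, p3, 9), (F, 1, 20, eng, 1), (F, 1, 20, eng, 9), (F, 1, 20, ops, 1), (F, 1, 20, ops, 9), (F, 1, 20, p3, 1), (F, 1, 20, p3, 9), (F, 11, 40, bio, 1), (F, 11, 40, bio, 9), (F, 11, 40, cs, 1), (F, 11, 40, cs, 9), (F, 11, 40, p3, 1), (F, 11, 40, p3, 9)}.
σ[grade != B]: keep tuples satisfying grade != B → {(A, 1, 20, eng, 3), (A, 1, 20, ops, 3), (A, 1, 20, p3, 3), (A, 11, 21, bio, 3), (A, 11, 21, cs, 3), (A, 11, 21, p3, 3), (C, 11, 7, bio, 7), (C, 11, 7, cs, 7), (C, 11, 7, p3, 7), (F, 1, 12, eng, 1), (F, 1, 12, eng, 9), (F, 1, 12, ops, 1), (F, 1, 12, ops, 9), (F, 1, 12, p3, 1), (F, 1, 12, p3, 9), (F, 1, 20, eng, 1), (F, 1, 20, eng, 9), (F, 1, 20, ops, 1), (F, 1, 20, ops, 9), (F, 1, 20, p3, 1), (F, 1, 20, p3, 9), (F, 11, 40, bio, 1), (F, 11, 40, bio, 9), (F, 11, 40, cs, 1), (F, 11, 40, cs, 9), (F, 11, 40, p3, 1), (F, 11, 40, p3, 9)}
σ[room > 12 and credits < 3]: keep tuples satisfying room > 12 and credits < 3 → {(F, 1, 20, eng, 1), (F, 1, 20, ops, 1), (F, 1, 20, p3, 1), (F, 11, 40, bio, 1), (F, 11, 40, cs, 1), (F, 11, 40, p3, 1)}
Keep only column(s) room, grade, cid: {(20, F, eng), (20, F, ops), (20, F, p3), (40, F, bio), (40, F, cs), (40, F, p3)}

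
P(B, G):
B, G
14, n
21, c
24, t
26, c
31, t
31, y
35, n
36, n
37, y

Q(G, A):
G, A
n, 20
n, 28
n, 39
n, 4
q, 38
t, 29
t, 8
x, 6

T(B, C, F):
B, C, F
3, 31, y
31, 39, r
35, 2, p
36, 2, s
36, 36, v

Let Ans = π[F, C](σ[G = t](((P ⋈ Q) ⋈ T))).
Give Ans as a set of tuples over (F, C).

{(r, 39)}

P ⋈ Q (natural join on G): {(14, n, 20), (14, n, 28), (14, n, 39), (14, n, 4), (24, t, 29), (24, t, 8), (31, t, 29), (31, t, 8), (35, n, 20), (35, n, 28), (35, n, 39), (35, n, 4), (36, n, 20), (36, n, 28), (36, n, 39), (36, n, 4)}
(P ⋈ Q) ⋈ T (natural join on B): {(31, t, 29, 39, r), (31, t, 8, 39, r), (35, n, 20, 2, p), (35, n, 28, 2, p), (35, n, 39, 2, p), (35, n, 4, 2, p), (36, n, 20, 2, s), (36, n, 20, 36, v), (36, n, 28, 2, s), (36, n, 28, 36, v), (36, n, 39, 2, s), (36, n, 39, 36, v), (36, n, 4, 2, s), (36, n, 4, 36, v)}
Filtering on G = t leaves {(31, t, 29, 39, r), (31, t, 8, 39, r)}.
π_{F, C} gives {(r, 39)} (1 duplicate(s) eliminated).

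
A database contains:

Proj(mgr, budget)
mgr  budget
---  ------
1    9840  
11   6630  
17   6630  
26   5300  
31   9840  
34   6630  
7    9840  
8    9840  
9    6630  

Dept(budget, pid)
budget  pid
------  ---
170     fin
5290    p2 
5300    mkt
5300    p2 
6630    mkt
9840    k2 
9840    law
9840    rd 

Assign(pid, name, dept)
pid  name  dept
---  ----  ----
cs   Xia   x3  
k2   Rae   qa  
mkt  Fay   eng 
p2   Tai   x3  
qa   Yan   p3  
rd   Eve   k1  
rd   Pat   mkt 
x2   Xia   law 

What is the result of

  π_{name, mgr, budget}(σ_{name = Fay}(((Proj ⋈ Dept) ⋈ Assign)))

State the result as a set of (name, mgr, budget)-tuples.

{(Fay, 11, 6630), (Fay, 17, 6630), (Fay, 26, 5300), (Fay, 34, 6630), (Fay, 9, 6630)}

Proj ⋈ Dept (natural join on budget): {(1, 9840, k2), (1, 9840, law), (1, 9840, rd), (11, 6630, mkt), (17, 6630, mkt), (26, 5300, mkt), (26, 5300, p2), (31, 9840, k2), (31, 9840, law), (31, 9840, rd), (34, 6630, mkt), (7, 9840, k2), (7, 9840, law), (7, 9840, rd), (8, 9840, k2), (8, 9840, law), (8, 9840, rd), (9, 6630, mkt)}
(Proj ⋈ Dept) ⋈ Assign (natural join on pid): {(1, 9840, k2, Rae, qa), (1, 9840, rd, Eve, k1), (1, 9840, rd, Pat, mkt), (11, 6630, mkt, Fay, eng), (17, 6630, mkt, Fay, eng), (26, 5300, mkt, Fay, eng), (26, 5300, p2, Tai, x3), (31, 9840, k2, Rae, qa), (31, 9840, rd, Eve, k1), (31, 9840, rd, Pat, mkt), (34, 6630, mkt, Fay, eng), (7, 9840, k2, Rae, qa), (7, 9840, rd, Eve, k1), (7, 9840, rd, Pat, mkt), (8, 9840, k2, Rae, qa), (8, 9840, rd, Eve, k1), (8, 9840, rd, Pat, mkt), (9, 6630, mkt, Fay, eng)}
Selection name = Fay: {(11, 6630, mkt, Fay, eng), (17, 6630, mkt, Fay, eng), (26, 5300, mkt, Fay, eng), (34, 6630, mkt, Fay, eng), (9, 6630, mkt, Fay, eng)}
π_{name, mgr, budget} gives {(Fay, 11, 6630), (Fay, 17, 6630), (Fay, 26, 5300), (Fay, 34, 6630), (Fay, 9, 6630)}.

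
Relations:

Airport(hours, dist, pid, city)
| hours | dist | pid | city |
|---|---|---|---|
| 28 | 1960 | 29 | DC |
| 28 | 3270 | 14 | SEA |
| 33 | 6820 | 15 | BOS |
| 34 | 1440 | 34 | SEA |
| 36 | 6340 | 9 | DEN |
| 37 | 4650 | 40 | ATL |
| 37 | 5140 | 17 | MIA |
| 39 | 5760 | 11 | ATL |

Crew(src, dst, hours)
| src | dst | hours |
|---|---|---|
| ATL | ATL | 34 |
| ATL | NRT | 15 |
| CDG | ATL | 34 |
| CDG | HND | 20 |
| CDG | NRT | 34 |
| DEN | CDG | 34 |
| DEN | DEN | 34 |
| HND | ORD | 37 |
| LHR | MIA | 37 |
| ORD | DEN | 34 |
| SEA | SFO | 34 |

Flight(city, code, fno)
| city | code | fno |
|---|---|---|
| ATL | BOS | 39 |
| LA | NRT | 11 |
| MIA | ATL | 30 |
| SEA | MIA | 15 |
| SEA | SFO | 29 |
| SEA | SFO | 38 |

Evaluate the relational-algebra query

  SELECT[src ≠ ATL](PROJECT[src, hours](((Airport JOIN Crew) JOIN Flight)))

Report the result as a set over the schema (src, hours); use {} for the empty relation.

{(CDG, 34), (DEN, 34), (HND, 37), (LHR, 37), (ORD, 34), (SEA, 34)}

Airport ⋈ Crew (natural join on hours): {(34, 1440, 34, SEA, ATL, ATL), (34, 1440, 34, SEA, CDG, ATL), (34, 1440, 34, SEA, CDG, NRT), (34, 1440, 34, SEA, DEN, CDG), (34, 1440, 34, SEA, DEN, DEN), (34, 1440, 34, SEA, ORD, DEN), (34, 1440, 34, SEA, SEA, SFO), (37, 4650, 40, ATL, HND, ORD), (37, 4650, 40, ATL, LHR, MIA), (37, 5140, 17, MIA, HND, ORD), (37, 5140, 17, MIA, LHR, MIA)}
(Airport JOIN Crew) ⋈ Flight (natural join on city): {(34, 1440, 34, SEA, ATL, ATL, MIA, 15), (34, 1440, 34, SEA, ATL, ATL, SFO, 29), (34, 1440, 34, SEA, ATL, ATL, SFO, 38), (34, 1440, 34, SEA, CDG, ATL, MIA, 15), (34, 1440, 34, SEA, CDG, ATL, SFO, 29), (34, 1440, 34, SEA, CDG, ATL, SFO, 38), (34, 1440, 34, SEA, CDG, NRT, MIA, 15), (34, 1440, 34, SEA, CDG, NRT, SFO, 29), (34, 1440, 34, SEA, CDG, NRT, SFO, 38), (34, 1440, 34, SEA, DEN, CDG, MIA, 15), (34, 1440, 34, SEA, DEN, CDG, SFO, 29), (34, 1440, 34, SEA, DEN, CDG, SFO, 38), (34, 1440, 34, SEA, DEN, DEN, MIA, 15), (34, 1440, 34, SEA, DEN, DEN, SFO, 29), (34, 1440, 34, SEA, DEN, DEN, SFO, 38), (34, 1440, 34, SEA, ORD, DEN, MIA, 15), (34, 1440, 34, SEA, ORD, DEN, SFO, 29), (34, 1440, 34, SEA, ORD, DEN, SFO, 38), (34, 1440, 34, SEA, SEA, SFO, MIA, 15), (34, 1440, 34, SEA, SEA, SFO, SFO, 29), (34, 1440, 34, SEA, SEA, SFO, SFO, 38), (37, 4650, 40, ATL, HND, ORD, BOS, 39), (37, 4650, 40, ATL, LHR, MIA, BOS, 39), (37, 5140, 17, MIA, HND, ORD, ATL, 30), (37, 5140, 17, MIA, LHR, MIA, ATL, 30)}
Projecting to src, hours (18 duplicate(s) eliminated): {(ATL, 34), (CDG, 34), (DEN, 34), (HND, 37), (LHR, 37), (ORD, 34), (SEA, 34)}
Filtering on src ≠ ATL leaves {(CDG, 34), (DEN, 34), (HND, 37), (LHR, 37), (ORD, 34), (SEA, 34)}.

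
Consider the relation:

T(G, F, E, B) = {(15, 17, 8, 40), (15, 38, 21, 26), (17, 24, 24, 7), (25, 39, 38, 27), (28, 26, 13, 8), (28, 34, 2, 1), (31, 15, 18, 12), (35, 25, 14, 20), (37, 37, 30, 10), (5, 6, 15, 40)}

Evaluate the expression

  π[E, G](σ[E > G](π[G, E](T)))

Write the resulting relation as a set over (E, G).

{(15, 5), (21, 15), (24, 17), (38, 25)}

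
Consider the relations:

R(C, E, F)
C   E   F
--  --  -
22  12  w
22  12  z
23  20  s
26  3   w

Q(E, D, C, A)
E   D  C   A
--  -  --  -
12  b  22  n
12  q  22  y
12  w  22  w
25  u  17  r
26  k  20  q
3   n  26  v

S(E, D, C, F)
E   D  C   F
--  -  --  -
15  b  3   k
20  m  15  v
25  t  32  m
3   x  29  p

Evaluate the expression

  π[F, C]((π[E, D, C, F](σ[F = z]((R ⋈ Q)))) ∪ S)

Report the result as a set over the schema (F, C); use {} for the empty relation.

{(k, 3), (m, 32), (p, 29), (v, 15), (z, 22)}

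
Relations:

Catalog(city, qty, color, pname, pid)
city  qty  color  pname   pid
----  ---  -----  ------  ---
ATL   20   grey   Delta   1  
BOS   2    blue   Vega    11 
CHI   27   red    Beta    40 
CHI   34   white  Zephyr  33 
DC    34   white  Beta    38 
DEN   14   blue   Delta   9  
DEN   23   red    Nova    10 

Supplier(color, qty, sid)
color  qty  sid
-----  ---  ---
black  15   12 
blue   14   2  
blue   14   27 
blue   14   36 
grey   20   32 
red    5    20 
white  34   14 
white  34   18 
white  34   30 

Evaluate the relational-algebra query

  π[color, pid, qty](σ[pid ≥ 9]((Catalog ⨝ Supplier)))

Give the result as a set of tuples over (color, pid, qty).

{(blue, 9, 14), (white, 33, 34), (white, 38, 34)}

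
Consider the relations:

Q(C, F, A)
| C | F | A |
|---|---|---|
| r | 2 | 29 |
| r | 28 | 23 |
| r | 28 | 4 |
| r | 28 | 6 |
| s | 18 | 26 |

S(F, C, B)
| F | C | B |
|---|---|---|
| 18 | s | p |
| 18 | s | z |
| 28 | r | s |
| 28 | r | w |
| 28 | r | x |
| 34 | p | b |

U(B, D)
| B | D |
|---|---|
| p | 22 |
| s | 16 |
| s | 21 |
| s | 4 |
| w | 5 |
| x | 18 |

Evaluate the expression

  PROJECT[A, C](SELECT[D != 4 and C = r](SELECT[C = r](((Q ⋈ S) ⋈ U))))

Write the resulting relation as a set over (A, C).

{(23, r), (4, r), (6, r)}

Q ⋈ S (natural join on C, F): {(r, 28, 23, s), (r, 28, 23, w), (r, 28, 23, x), (r, 28, 4, s), (r, 28, 4, w), (r, 28, 4, x), (r, 28, 6, s), (r, 28, 6, w), (r, 28, 6, x), (s, 18, 26, p), (s, 18, 26, z)}
(Q ⋈ S) ⋈ U (natural join on B): {(r, 28, 23, s, 16), (r, 28, 23, s, 21), (r, 28, 23, s, 4), (r, 28, 23, w, 5), (r, 28, 23, x, 18), (r, 28, 4, s, 16), (r, 28, 4, s, 21), (r, 28, 4, s, 4), (r, 28, 4, w, 5), (r, 28, 4, x, 18), (r, 28, 6, s, 16), (r, 28, 6, s, 21), (r, 28, 6, s, 4), (r, 28, 6, w, 5), (r, 28, 6, x, 18), (s, 18, 26, p, 22)}
σ[C = r]: keep tuples satisfying C = r → {(r, 28, 23, s, 16), (r, 28, 23, s, 21), (r, 28, 23, s, 4), (r, 28, 23, w, 5), (r, 28, 23, x, 18), (r, 28, 4, s, 16), (r, 28, 4, s, 21), (r, 28, 4, s, 4), (r, 28, 4, w, 5), (r, 28, 4, x, 18), (r, 28, 6, s, 16), (r, 28, 6, s, 21), (r, 28, 6, s, 4), (r, 28, 6, w, 5), (r, 28, 6, x, 18)}
σ[D != 4 and C = r]: keep tuples satisfying D != 4 and C = r → {(r, 28, 23, s, 16), (r, 28, 23, s, 21), (r, 28, 23, w, 5), (r, 28, 23, x, 18), (r, 28, 4, s, 16), (r, 28, 4, s, 21), (r, 28, 4, w, 5), (r, 28, 4, x, 18), (r, 28, 6, s, 16), (r, 28, 6, s, 21), (r, 28, 6, w, 5), (r, 28, 6, x, 18)}
π_{A, C} gives {(23, r), (4, r), (6, r)} (9 duplicate(s) eliminated).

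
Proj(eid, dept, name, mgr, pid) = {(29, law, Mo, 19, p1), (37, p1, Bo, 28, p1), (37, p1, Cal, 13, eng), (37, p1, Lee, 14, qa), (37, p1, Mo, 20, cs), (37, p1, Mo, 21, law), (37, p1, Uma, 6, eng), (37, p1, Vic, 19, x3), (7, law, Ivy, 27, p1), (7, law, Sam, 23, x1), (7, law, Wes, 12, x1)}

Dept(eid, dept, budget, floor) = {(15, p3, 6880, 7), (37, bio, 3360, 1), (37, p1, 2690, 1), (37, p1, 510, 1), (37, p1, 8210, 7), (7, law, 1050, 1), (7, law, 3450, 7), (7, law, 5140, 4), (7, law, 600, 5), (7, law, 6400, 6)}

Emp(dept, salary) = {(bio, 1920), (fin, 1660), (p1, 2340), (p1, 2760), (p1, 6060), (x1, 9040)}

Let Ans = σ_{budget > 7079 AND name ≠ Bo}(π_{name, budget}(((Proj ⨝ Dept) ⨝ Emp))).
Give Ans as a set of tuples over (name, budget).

Joining Proj and Dept on eid, dept yields {(37, p1, Bo, 28, p1, 2690, 1), (37, p1, Bo, 28, p1, 510, 1), (37, p1, Bo, 28, p1, 8210, 7), (37, p1, Cal, 13, eng, 2690, 1), (37, p1, Cal, 13, eng, 510, 1), (37, p1, Cal, 13, eng, 8210, 7), (37, p1, Lee, 14, qa, 2690, 1), (37, p1, Lee, 14, qa, 510, 1), (37, p1, Lee, 14, qa, 8210, 7), (37, p1, Mo, 20, cs, 2690, 1), (37, p1, Mo, 20, cs, 510, 1), (37, p1, Mo, 20, cs, 8210, 7), (37, p1, Mo, 21, law, 2690, 1), (37, p1, Mo, 21, law, 510, 1), (37, p1, Mo, 21, law, 8210, 7), (37, p1, Uma, 6, eng, 2690, 1), (37, p1, Uma, 6, eng, 510, 1), (37, p1, Uma, 6, eng, 8210, 7), (37, p1, Vic, 19, x3, 2690, 1), (37, p1, Vic, 19, x3, 510, 1), (37, p1, Vic, 19, x3, 8210, 7), (7, law, Ivy, 27, p1, 1050, 1), (7, law, Ivy, 27, p1, 3450, 7), (7, law, Ivy, 27, p1, 5140, 4), (7, law, Ivy, 27, p1, 600, 5), (7, law, Ivy, 27, p1, 6400, 6), (7, law, Sam, 23, x1, 1050, 1), (7, law, Sam, 23, x1, 3450, 7), (7, law, Sam, 23, x1, 5140, 4), (7, law, Sam, 23, x1, 600, 5), (7, law, Sam, 23, x1, 6400, 6), (7, law, Wes, 12, x1, 1050, 1), (7, law, Wes, 12, x1, 3450, 7), (7, law, Wes, 12, x1, 5140, 4), (7, law, Wes, 12, x1, 600, 5), (7, law, Wes, 12, x1, 6400, 6)}.
Joining (Proj ⨝ Dept) and Emp on dept yields {(37, p1, Bo, 28, p1, 2690, 1, 2340), (37, p1, Bo, 28, p1, 2690, 1, 2760), (37, p1, Bo, 28, p1, 2690, 1, 6060), (37, p1, Bo, 28, p1, 510, 1, 2340), (37, p1, Bo, 28, p1, 510, 1, 2760), (37, p1, Bo, 28, p1, 510, 1, 6060), (37, p1, Bo, 28, p1, 8210, 7, 2340), (37, p1, Bo, 28, p1, 8210, 7, 2760), (37, p1, Bo, 28, p1, 8210, 7, 6060), (37, p1, Cal, 13, eng, 2690, 1, 2340), (37, p1, Cal, 13, eng, 2690, 1, 2760), (37, p1, Cal, 13, eng, 2690, 1, 6060), (37, p1, Cal, 13, eng, 510, 1, 2340), (37, p1, Cal, 13, eng, 510, 1, 2760), (37, p1, Cal, 13, eng, 510, 1, 6060), (37, p1, Cal, 13, eng, 8210, 7, 2340), (37, p1, Cal, 13, eng, 8210, 7, 2760), (37, p1, Cal, 13, eng, 8210, 7, 6060), (37, p1, Lee, 14, qa, 2690, 1, 2340), (37, p1, Lee, 14, qa, 2690, 1, 2760), (37, p1, Lee, 14, qa, 2690, 1, 6060), (37, p1, Lee, 14, qa, 510, 1, 2340), (37, p1, Lee, 14, qa, 510, 1, 2760), (37, p1, Lee, 14, qa, 510, 1, 6060), (37, p1, Lee, 14, qa, 8210, 7, 2340), (37, p1, Lee, 14, qa, 8210, 7, 2760), (37, p1, Lee, 14, qa, 8210, 7, 6060), (37, p1, Mo, 20, cs, 2690, 1, 2340), (37, p1, Mo, 20, cs, 2690, 1, 2760), (37, p1, Mo, 20, cs, 2690, 1, 6060), (37, p1, Mo, 20, cs, 510, 1, 2340), (37, p1, Mo, 20, cs, 510, 1, 2760), (37, p1, Mo, 20, cs, 510, 1, 6060), (37, p1, Mo, 20, cs, 8210, 7, 2340), (37, p1, Mo, 20, cs, 8210, 7, 2760), (37, p1, Mo, 20, cs, 8210, 7, 6060), (37, p1, Mo, 21, law, 2690, 1, 2340), (37, p1, Mo, 21, law, 2690, 1, 2760), (37, p1, Mo, 21, law, 2690, 1, 6060), (37, p1, Mo, 21, law, 510, 1, 2340), (37, p1, Mo, 21, law, 510, 1, 2760), (37, p1, Mo, 21, law, 510, 1, 6060), (37, p1, Mo, 21, law, 8210, 7, 2340), (37, p1, Mo, 21, law, 8210, 7, 2760), (37, p1, Mo, 21, law, 8210, 7, 6060), (37, p1, Uma, 6, eng, 2690, 1, 2340), (37, p1, Uma, 6, eng, 2690, 1, 2760), (37, p1, Uma, 6, eng, 2690, 1, 6060), (37, p1, Uma, 6, eng, 510, 1, 2340), (37, p1, Uma, 6, eng, 510, 1, 2760), (37, p1, Uma, 6, eng, 510, 1, 6060), (37, p1, Uma, 6, eng, 8210, 7, 2340), (37, p1, Uma, 6, eng, 8210, 7, 2760), (37, p1, Uma, 6, eng, 8210, 7, 6060), (37, p1, Vic, 19, x3, 2690, 1, 2340), (37, p1, Vic, 19, x3, 2690, 1, 2760), (37, p1, Vic, 19, x3, 2690, 1, 6060), (37, p1, Vic, 19, x3, 510, 1, 2340), (37, p1, Vic, 19, x3, 510, 1, 2760), (37, p1, Vic, 19, x3, 510, 1, 6060), (37, p1, Vic, 19, x3, 8210, 7, 2340), (37, p1, Vic, 19, x3, 8210, 7, 2760), (37, p1, Vic, 19, x3, 8210, 7, 6060)}.
π_{name, budget} gives {(Bo, 2690), (Bo, 510), (Bo, 8210), (Cal, 2690), (Cal, 510), (Cal, 8210), (Lee, 2690), (Lee, 510), (Lee, 8210), (Mo, 2690), (Mo, 510), (Mo, 8210), (Uma, 2690), (Uma, 510), (Uma, 8210), (Vic, 2690), (Vic, 510), (Vic, 8210)} (45 duplicate(s) eliminated).
Apply σ_{budget > 7079 AND name ≠ Bo}; surviving tuples: {(Cal, 8210), (Lee, 8210), (Mo, 8210), (Uma, 8210), (Vic, 8210)}

{(Cal, 8210), (Lee, 8210), (Mo, 8210), (Uma, 8210), (Vic, 8210)}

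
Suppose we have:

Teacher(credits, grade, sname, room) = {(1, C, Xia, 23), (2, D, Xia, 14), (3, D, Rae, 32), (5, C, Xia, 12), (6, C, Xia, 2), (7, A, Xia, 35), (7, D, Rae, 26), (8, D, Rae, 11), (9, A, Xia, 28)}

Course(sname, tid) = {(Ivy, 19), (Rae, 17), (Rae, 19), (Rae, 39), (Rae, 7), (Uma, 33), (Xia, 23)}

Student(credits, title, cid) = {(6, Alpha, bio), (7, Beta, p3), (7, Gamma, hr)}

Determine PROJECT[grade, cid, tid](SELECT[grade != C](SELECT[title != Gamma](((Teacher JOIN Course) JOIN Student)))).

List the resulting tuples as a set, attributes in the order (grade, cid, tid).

{(A, p3, 23), (D, p3, 17), (D, p3, 19), (D, p3, 39), (D, p3, 7)}

Natural join on sname: {(1, C, Xia, 23, 23), (2, D, Xia, 14, 23), (3, D, Rae, 32, 17), (3, D, Rae, 32, 19), (3, D, Rae, 32, 39), (3, D, Rae, 32, 7), (5, C, Xia, 12, 23), (6, C, Xia, 2, 23), (7, A, Xia, 35, 23), (7, D, Rae, 26, 17), (7, D, Rae, 26, 19), (7, D, Rae, 26, 39), (7, D, Rae, 26, 7), (8, D, Rae, 11, 17), (8, D, Rae, 11, 19), (8, D, Rae, 11, 39), (8, D, Rae, 11, 7), (9, A, Xia, 28, 23)}
Natural join on credits: {(6, C, Xia, 2, 23, Alpha, bio), (7, A, Xia, 35, 23, Beta, p3), (7, A, Xia, 35, 23, Gamma, hr), (7, D, Rae, 26, 17, Beta, p3), (7, D, Rae, 26, 17, Gamma, hr), (7, D, Rae, 26, 19, Beta, p3), (7, D, Rae, 26, 19, Gamma, hr), (7, D, Rae, 26, 39, Beta, p3), (7, D, Rae, 26, 39, Gamma, hr), (7, D, Rae, 26, 7, Beta, p3), (7, D, Rae, 26, 7, Gamma, hr)}
σ[title != Gamma]: keep tuples satisfying title != Gamma → {(6, C, Xia, 2, 23, Alpha, bio), (7, A, Xia, 35, 23, Beta, p3), (7, D, Rae, 26, 17, Beta, p3), (7, D, Rae, 26, 19, Beta, p3), (7, D, Rae, 26, 39, Beta, p3), (7, D, Rae, 26, 7, Beta, p3)}
σ[grade != C]: keep tuples satisfying grade != C → {(7, A, Xia, 35, 23, Beta, p3), (7, D, Rae, 26, 17, Beta, p3), (7, D, Rae, 26, 19, Beta, p3), (7, D, Rae, 26, 39, Beta, p3), (7, D, Rae, 26, 7, Beta, p3)}
π_{grade, cid, tid} gives {(A, p3, 23), (D, p3, 17), (D, p3, 19), (D, p3, 39), (D, p3, 7)}.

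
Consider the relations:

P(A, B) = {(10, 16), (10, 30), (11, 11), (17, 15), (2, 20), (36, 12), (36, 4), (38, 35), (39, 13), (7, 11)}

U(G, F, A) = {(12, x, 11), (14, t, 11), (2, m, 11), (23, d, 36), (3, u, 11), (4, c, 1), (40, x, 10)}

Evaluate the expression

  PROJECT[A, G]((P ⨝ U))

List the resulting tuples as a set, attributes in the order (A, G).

Natural join on A: {(10, 16, 40, x), (10, 30, 40, x), (11, 11, 12, x), (11, 11, 14, t), (11, 11, 2, m), (11, 11, 3, u), (36, 12, 23, d), (36, 4, 23, d)}
Projecting to A, G (2 duplicate(s) eliminated): {(10, 40), (11, 12), (11, 14), (11, 2), (11, 3), (36, 23)}

{(10, 40), (11, 12), (11, 14), (11, 2), (11, 3), (36, 23)}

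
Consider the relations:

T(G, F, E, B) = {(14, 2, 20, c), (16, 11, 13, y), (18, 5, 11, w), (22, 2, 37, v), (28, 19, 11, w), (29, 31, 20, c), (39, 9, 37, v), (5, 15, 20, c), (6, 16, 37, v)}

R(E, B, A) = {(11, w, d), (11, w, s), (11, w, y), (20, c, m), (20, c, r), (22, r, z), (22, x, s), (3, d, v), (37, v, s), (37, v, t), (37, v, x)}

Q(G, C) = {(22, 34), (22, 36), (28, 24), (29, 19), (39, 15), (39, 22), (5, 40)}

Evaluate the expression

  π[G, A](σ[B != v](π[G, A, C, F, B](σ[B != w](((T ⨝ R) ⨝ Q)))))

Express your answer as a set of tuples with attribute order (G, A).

{(29, m), (29, r), (5, m), (5, r)}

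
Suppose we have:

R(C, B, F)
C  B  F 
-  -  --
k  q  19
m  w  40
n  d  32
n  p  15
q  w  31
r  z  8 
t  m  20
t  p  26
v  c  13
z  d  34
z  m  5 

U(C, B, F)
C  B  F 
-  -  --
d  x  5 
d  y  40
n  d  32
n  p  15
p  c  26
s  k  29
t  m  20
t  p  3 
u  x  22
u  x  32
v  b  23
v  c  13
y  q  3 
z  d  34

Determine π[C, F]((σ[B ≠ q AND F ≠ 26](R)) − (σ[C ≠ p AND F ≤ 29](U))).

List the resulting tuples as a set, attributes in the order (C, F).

{(m, 40), (n, 32), (q, 31), (r, 8), (z, 34), (z, 5)}

Filtering on B ≠ q AND F ≠ 26 leaves {(m, w, 40), (n, d, 32), (n, p, 15), (q, w, 31), (r, z, 8), (t, m, 20), (v, c, 13), (z, d, 34), (z, m, 5)}.
Filtering on C ≠ p AND F ≤ 29 leaves {(d, x, 5), (n, p, 15), (s, k, 29), (t, m, 20), (t, p, 3), (u, x, 22), (v, b, 23), (v, c, 13), (y, q, 3)}.
Set difference of the two operands is {(m, w, 40), (n, d, 32), (q, w, 31), (r, z, 8), (z, d, 34), (z, m, 5)}.
Projecting to C, F: {(m, 40), (n, 32), (q, 31), (r, 8), (z, 34), (z, 5)}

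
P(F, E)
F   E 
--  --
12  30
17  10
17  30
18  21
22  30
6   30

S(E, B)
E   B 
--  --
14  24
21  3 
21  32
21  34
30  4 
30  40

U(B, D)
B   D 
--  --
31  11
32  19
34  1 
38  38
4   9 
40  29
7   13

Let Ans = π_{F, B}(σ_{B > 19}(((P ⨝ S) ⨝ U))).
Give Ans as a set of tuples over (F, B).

Joining P and S on E yields {(12, 30, 4), (12, 30, 40), (17, 30, 4), (17, 30, 40), (18, 21, 3), (18, 21, 32), (18, 21, 34), (22, 30, 4), (22, 30, 40), (6, 30, 4), (6, 30, 40)}.
Joining (P ⨝ S) and U on B yields {(12, 30, 4, 9), (12, 30, 40, 29), (17, 30, 4, 9), (17, 30, 40, 29), (18, 21, 32, 19), (18, 21, 34, 1), (22, 30, 4, 9), (22, 30, 40, 29), (6, 30, 4, 9), (6, 30, 40, 29)}.
Apply σ_{B > 19}; surviving tuples: {(12, 30, 40, 29), (17, 30, 40, 29), (18, 21, 32, 19), (18, 21, 34, 1), (22, 30, 40, 29), (6, 30, 40, 29)}
Keep only column(s) F, B: {(12, 40), (17, 40), (18, 32), (18, 34), (22, 40), (6, 40)}

{(12, 40), (17, 40), (18, 32), (18, 34), (22, 40), (6, 40)}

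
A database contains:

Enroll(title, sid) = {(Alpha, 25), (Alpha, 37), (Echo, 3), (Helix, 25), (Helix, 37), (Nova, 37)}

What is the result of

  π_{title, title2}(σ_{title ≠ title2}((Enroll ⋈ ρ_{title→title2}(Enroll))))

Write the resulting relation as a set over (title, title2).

{(Alpha, Helix), (Alpha, Nova), (Helix, Alpha), (Helix, Nova), (Nova, Alpha), (Nova, Helix)}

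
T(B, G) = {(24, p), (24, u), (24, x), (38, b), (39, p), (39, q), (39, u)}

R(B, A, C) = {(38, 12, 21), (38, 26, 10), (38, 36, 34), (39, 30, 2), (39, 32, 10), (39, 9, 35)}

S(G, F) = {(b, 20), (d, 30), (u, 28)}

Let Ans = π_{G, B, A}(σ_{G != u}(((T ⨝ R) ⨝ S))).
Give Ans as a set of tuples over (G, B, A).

{(b, 38, 12), (b, 38, 26), (b, 38, 36)}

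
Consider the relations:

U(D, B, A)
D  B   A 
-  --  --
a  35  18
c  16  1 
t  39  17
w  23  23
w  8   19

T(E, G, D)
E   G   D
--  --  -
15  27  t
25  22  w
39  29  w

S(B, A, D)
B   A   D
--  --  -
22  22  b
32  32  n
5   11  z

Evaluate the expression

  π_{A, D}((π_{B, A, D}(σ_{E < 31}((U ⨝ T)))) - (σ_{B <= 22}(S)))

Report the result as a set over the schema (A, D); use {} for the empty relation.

{(17, t), (19, w), (23, w)}

Natural join on D: {(t, 39, 17, 15, 27), (w, 23, 23, 25, 22), (w, 23, 23, 39, 29), (w, 8, 19, 25, 22), (w, 8, 19, 39, 29)}
Selection E < 31: {(t, 39, 17, 15, 27), (w, 23, 23, 25, 22), (w, 8, 19, 25, 22)}
Keep only column(s) B, A, D: {(23, 23, w), (39, 17, t), (8, 19, w)}
Selection B <= 22: {(22, 22, b), (5, 11, z)}
Set difference of the two operands is {(23, 23, w), (39, 17, t), (8, 19, w)}.
Keep only column(s) A, D: {(17, t), (19, w), (23, w)}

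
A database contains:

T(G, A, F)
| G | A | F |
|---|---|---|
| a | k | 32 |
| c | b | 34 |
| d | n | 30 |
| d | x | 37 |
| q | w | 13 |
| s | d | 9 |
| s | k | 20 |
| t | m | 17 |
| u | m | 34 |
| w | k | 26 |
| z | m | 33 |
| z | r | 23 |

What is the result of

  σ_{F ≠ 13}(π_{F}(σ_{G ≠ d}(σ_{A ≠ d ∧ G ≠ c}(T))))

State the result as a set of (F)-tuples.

Filtering on A ≠ d ∧ G ≠ c leaves {(a, k, 32), (d, n, 30), (d, x, 37), (q, w, 13), (s, k, 20), (t, m, 17), (u, m, 34), (w, k, 26), (z, m, 33), (z, r, 23)}.
Filtering on G ≠ d leaves {(a, k, 32), (q, w, 13), (s, k, 20), (t, m, 17), (u, m, 34), (w, k, 26), (z, m, 33), (z, r, 23)}.
π_{F} gives {13, 17, 20, 23, 26, 32, 33, 34}.
Filtering on F ≠ 13 leaves {17, 20, 23, 26, 32, 33, 34}.

{17, 20, 23, 26, 32, 33, 34}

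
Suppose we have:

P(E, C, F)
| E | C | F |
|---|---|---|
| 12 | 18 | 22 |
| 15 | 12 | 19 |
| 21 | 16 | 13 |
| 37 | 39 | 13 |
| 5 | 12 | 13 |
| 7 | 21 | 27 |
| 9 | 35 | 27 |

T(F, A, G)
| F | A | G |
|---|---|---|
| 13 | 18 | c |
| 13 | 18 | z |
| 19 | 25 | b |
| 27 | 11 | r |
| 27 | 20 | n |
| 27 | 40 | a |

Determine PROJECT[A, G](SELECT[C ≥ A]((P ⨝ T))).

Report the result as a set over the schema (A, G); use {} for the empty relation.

P ⋈ T (natural join on F): {(15, 12, 19, 25, b), (21, 16, 13, 18, c), (21, 16, 13, 18, z), (37, 39, 13, 18, c), (37, 39, 13, 18, z), (5, 12, 13, 18, c), (5, 12, 13, 18, z), (7, 21, 27, 11, r), (7, 21, 27, 20, n), (7, 21, 27, 40, a), (9, 35, 27, 11, r), (9, 35, 27, 20, n), (9, 35, 27, 40, a)}
Filtering on C ≥ A leaves {(37, 39, 13, 18, c), (37, 39, 13, 18, z), (7, 21, 27, 11, r), (7, 21, 27, 20, n), (9, 35, 27, 11, r), (9, 35, 27, 20, n)}.
π[A, G]: project onto (A, G) (2 duplicate(s) eliminated) → {(11, r), (18, c), (18, z), (20, n)}

{(11, r), (18, c), (18, z), (20, n)}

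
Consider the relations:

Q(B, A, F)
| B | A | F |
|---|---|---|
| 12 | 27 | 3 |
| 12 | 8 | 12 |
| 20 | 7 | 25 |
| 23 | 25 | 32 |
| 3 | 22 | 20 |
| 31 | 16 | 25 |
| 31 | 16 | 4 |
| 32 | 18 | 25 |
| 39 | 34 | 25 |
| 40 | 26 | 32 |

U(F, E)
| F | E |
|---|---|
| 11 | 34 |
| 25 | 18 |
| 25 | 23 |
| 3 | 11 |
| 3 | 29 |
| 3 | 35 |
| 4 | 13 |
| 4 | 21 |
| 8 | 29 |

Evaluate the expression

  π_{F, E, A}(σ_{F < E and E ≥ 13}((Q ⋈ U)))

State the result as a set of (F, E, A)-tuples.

Q ⋈ U (natural join on F): {(12, 27, 3, 11), (12, 27, 3, 29), (12, 27, 3, 35), (20, 7, 25, 18), (20, 7, 25, 23), (31, 16, 25, 18), (31, 16, 25, 23), (31, 16, 4, 13), (31, 16, 4, 21), (32, 18, 25, 18), (32, 18, 25, 23), (39, 34, 25, 18), (39, 34, 25, 23)}
σ[F < E and E ≥ 13]: keep tuples satisfying F < E and E ≥ 13 → {(12, 27, 3, 29), (12, 27, 3, 35), (31, 16, 4, 13), (31, 16, 4, 21)}
π_{F, E, A} gives {(3, 29, 27), (3, 35, 27), (4, 13, 16), (4, 21, 16)}.

{(3, 29, 27), (3, 35, 27), (4, 13, 16), (4, 21, 16)}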